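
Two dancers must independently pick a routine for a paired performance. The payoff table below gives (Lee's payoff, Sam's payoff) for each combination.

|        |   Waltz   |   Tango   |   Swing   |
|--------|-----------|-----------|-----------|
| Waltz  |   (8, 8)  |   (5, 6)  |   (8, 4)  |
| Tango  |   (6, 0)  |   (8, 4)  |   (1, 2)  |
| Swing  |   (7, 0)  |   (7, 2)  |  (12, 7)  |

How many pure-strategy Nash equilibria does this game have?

Both Waltz: Lee gets 8 (best alternative 7); Sam gets 8 (best alternative 6). Neither deviates — NE.
Both Tango: Lee gets 8 (best alternative 7); Sam gets 4 (best alternative 2). Neither deviates — NE.
Both Swing: Lee gets 12 (best alternative 8); Sam gets 7 (best alternative 2). Neither deviates — NE.
(Swing, Waltz) is not a NE: Lee would switch to Waltz (8 > 7).
No other cell survives both best-response checks, so there are 3 pure NE.

3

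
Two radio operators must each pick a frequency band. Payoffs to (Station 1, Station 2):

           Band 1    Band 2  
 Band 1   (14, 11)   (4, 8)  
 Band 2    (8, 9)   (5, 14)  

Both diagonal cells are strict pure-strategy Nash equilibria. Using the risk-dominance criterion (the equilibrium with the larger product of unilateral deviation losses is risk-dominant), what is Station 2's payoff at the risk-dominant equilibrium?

At both Band 1: Station 1 loses 14 − 8 = 6 by deviating; Station 2 loses 11 − 8 = 3. Product = 6·3 = 18.
At both Band 2: Station 1 loses 5 − 4 = 1 by deviating; Station 2 loses 14 − 9 = 5. Product = 1·5 = 5.
18 > 5, so both Band 1 is risk-dominant. Station 2's payoff there is 11.

11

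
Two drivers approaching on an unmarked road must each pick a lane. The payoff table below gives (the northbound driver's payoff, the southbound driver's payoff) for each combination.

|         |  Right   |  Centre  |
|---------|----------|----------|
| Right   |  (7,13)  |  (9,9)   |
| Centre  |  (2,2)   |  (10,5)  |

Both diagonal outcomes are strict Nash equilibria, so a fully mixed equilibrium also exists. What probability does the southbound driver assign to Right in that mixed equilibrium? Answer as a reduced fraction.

1/6

The southbound driver's mix q on Right must make the northbound driver indifferent between Right and Centre.
The northbound driver's payoff from Right: 7q + 9(1−q). From Centre: 2q + 10(1−q).
Set equal: 5q = 1(1−q) → q = 1/6.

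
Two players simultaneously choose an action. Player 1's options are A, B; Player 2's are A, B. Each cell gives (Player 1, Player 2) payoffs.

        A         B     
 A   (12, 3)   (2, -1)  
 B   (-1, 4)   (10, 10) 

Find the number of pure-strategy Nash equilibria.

Both A: Player 1 gets 12 (best alternative -1); Player 2 gets 3 (best alternative -1). Neither deviates — NE.
Both B: Player 1 gets 10 (best alternative 2); Player 2 gets 10 (best alternative 4). Neither deviates — NE.
(A, B) is not a NE: Player 1 would switch to B (10 > 2).
No other cell survives both best-response checks, so there are 2 pure NE.

2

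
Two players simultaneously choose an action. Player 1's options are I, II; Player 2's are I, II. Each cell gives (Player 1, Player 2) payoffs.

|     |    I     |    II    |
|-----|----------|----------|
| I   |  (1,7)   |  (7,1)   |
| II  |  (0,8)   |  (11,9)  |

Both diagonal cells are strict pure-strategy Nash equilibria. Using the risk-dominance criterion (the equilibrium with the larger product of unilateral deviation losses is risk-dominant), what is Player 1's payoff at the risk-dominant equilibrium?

At both I: Player 1 loses 1 − 0 = 1 by deviating; Player 2 loses 7 − 1 = 6. Product = 1·6 = 6.
At both II: Player 1 loses 11 − 7 = 4 by deviating; Player 2 loses 9 − 8 = 1. Product = 4·1 = 4.
6 > 4, so both I is risk-dominant. Player 1's payoff there is 1.

1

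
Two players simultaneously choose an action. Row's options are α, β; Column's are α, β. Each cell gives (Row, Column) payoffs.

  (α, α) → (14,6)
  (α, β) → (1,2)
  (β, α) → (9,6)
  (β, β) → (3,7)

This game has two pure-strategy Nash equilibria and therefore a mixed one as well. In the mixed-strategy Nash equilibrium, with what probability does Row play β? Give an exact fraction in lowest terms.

Row's mix p on α must make Column indifferent between α and β.
Column's payoff from α: 6p + 6(1−p). From β: 2p + 7(1−p).
Set equal: 4p = 1(1−p) → p = 1/5.
Probability on β is 1 − 1/5 = 4/5.

4/5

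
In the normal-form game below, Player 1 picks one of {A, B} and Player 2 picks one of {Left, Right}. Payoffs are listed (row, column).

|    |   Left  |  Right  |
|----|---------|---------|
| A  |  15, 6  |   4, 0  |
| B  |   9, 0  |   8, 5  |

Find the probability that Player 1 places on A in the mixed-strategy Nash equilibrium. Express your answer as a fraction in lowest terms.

5/11

Player 1's mix p on A must make Player 2 indifferent between Left and Right.
Player 2's payoff from Left: 6p + 0(1−p). From Right: 0p + 5(1−p).
Set equal: 6p = 5(1−p) → p = 5/11.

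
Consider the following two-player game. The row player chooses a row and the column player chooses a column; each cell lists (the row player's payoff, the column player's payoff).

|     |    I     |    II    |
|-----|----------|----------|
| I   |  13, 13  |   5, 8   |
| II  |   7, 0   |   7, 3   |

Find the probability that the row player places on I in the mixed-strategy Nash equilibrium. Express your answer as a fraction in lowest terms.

The row player's mix p on I must make the column player indifferent between I and II.
The column player's payoff from I: 13p + 0(1−p). From II: 8p + 3(1−p).
Set equal: 5p = 3(1−p) → p = 3/8.

3/8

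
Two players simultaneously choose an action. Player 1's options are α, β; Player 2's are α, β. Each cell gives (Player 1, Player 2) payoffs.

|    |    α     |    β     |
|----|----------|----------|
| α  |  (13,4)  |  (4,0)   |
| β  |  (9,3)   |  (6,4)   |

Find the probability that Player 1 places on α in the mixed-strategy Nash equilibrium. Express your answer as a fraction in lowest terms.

1/5

Player 1's mix p on α must make Player 2 indifferent between α and β.
Player 2's payoff from α: 4p + 3(1−p). From β: 0p + 4(1−p).
Set equal: 4p = 1(1−p) → p = 1/5.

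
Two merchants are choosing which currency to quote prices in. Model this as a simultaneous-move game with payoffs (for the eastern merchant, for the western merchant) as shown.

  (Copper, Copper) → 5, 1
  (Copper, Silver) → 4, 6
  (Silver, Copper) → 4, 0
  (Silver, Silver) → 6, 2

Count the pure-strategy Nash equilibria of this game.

Both Silver: the eastern merchant gets 6 (best alternative 4); the western merchant gets 2 (best alternative 0). Neither deviates — NE.
Both Copper is not a NE: the western merchant would switch to Silver (6 > 1).
No other cell survives both best-response checks, so there is 1 pure NE.

1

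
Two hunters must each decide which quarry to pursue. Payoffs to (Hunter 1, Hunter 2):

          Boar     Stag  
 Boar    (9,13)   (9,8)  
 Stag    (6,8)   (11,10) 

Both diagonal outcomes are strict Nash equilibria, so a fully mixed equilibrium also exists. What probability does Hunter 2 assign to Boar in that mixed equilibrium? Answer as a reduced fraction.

Hunter 2's mix q on Boar must make Hunter 1 indifferent between Boar and Stag.
Hunter 1's payoff from Boar: 9q + 9(1−q). From Stag: 6q + 11(1−q).
Set equal: 3q = 2(1−q) → q = 2/5.

2/5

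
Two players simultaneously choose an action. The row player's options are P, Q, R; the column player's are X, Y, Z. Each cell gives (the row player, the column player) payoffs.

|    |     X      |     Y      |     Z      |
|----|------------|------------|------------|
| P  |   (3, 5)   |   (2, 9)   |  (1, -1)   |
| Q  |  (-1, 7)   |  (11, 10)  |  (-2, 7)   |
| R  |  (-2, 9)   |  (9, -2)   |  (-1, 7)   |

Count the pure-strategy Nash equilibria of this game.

1

(Q, Y): the row player gets 11 (best alternative 9); the column player gets 10 (best alternative 7). Neither deviates — NE.
(R, Z) is not a NE: the row player would switch to P (1 > -1).
No other cell survives both best-response checks, so there is 1 pure NE.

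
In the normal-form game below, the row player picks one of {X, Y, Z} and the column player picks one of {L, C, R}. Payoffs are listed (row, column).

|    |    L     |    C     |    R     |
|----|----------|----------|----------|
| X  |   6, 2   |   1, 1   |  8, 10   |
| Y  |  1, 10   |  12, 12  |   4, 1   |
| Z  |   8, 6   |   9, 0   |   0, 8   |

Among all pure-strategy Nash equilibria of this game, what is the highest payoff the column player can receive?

12

(X, R) is a pure NE (the row player: 8 ≥ 4; the column player: 10 ≥ 2). The column player gets 10.
(Y, C) is a pure NE (the row player: 12 ≥ 9; the column player: 12 ≥ 10). The column player gets 12.
Every other cell has a profitable deviation for at least one player. Highest of {10, 12} is 12.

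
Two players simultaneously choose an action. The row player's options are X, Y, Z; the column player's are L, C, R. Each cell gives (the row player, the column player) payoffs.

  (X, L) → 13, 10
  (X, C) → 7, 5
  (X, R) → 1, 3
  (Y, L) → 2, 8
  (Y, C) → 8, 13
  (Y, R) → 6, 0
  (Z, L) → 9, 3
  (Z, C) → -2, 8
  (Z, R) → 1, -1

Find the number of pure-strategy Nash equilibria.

(X, L): the row player gets 13 (best alternative 9); the column player gets 10 (best alternative 5). Neither deviates — NE.
(Y, C): the row player gets 8 (best alternative 7); the column player gets 13 (best alternative 8). Neither deviates — NE.
(Z, R) is not a NE: the row player would switch to Y (6 > 1).
No other cell survives both best-response checks, so there are 2 pure NE.

2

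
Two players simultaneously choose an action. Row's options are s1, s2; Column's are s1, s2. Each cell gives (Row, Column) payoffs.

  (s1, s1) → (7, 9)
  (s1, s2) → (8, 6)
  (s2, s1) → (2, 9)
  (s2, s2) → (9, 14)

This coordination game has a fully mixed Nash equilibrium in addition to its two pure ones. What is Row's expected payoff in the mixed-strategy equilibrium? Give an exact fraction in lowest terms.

47/6

Column mixes with probability q on s1, chosen so Row is indifferent: 7q + 8(1−q) = 2q + 9(1−q) gives q = 1/6.
Row's expected payoff (from either row, since indifferent) is 7·1/6 + 8·5/6 = 47/6.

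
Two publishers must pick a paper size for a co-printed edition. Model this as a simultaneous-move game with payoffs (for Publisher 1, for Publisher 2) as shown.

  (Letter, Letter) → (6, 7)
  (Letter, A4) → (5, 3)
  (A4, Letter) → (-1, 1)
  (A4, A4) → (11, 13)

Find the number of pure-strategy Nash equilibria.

2

Both Letter: Publisher 1 gets 6 (best alternative -1); Publisher 2 gets 7 (best alternative 3). Neither deviates — NE.
Both A4: Publisher 1 gets 11 (best alternative 5); Publisher 2 gets 13 (best alternative 1). Neither deviates — NE.
(Letter, A4) is not a NE: Publisher 1 would switch to A4 (11 > 5).
No other cell survives both best-response checks, so there are 2 pure NE.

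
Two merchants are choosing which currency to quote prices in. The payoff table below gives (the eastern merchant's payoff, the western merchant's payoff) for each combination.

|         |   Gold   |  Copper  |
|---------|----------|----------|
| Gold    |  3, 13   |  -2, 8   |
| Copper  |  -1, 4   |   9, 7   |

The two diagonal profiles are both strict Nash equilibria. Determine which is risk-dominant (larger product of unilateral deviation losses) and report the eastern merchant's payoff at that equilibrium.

At both Gold: the eastern merchant loses 3 − (-1) = 4 by deviating; the western merchant loses 13 − 8 = 5. Product = 4·5 = 20.
At both Copper: the eastern merchant loses 9 − (-2) = 11 by deviating; the western merchant loses 7 − 4 = 3. Product = 11·3 = 33.
33 > 20, so both Copper is risk-dominant. The eastern merchant's payoff there is 9.

9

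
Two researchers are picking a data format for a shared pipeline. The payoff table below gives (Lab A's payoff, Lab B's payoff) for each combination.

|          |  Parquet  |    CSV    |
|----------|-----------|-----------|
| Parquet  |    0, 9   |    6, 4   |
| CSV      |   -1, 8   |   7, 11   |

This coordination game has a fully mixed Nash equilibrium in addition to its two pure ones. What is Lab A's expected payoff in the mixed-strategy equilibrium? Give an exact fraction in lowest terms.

Lab B mixes with probability q on Parquet, chosen so Lab A is indifferent: 0q + 6(1−q) = (-1)q + 7(1−q) gives q = 1/2.
Lab A's expected payoff (from either row, since indifferent) is 0·1/2 + 6·1/2 = 3.

3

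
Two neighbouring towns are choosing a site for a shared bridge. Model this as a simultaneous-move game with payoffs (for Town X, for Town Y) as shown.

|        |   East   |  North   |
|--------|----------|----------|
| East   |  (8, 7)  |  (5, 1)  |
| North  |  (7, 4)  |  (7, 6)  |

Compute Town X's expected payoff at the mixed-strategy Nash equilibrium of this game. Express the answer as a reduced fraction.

7

Town Y mixes with probability q on East, chosen so Town X is indifferent: 8q + 5(1−q) = 7q + 7(1−q) gives q = 2/3.
Town X's expected payoff (from either row, since indifferent) is 8·2/3 + 5·1/3 = 7.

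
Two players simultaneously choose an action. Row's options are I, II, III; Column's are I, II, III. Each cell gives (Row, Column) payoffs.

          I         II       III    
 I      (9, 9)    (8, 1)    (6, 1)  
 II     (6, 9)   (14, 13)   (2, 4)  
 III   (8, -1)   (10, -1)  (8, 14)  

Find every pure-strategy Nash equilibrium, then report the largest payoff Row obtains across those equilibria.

Both I is a pure NE (Row: 9 ≥ 8; Column: 9 ≥ 1). Row gets 9.
Both II is a pure NE (Row: 14 ≥ 10; Column: 13 ≥ 9). Row gets 14.
Both III is a pure NE (Row: 8 ≥ 6; Column: 14 ≥ -1). Row gets 8.
Every other cell has a profitable deviation for at least one player. Highest of {9, 14, 8} is 14.

14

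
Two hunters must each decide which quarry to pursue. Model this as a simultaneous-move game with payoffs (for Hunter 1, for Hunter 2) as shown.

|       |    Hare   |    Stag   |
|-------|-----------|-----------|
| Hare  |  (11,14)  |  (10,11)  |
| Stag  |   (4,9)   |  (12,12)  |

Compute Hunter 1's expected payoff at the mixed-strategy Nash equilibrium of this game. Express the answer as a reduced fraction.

Hunter 2 mixes with probability q on Hare, chosen so Hunter 1 is indifferent: 11q + 10(1−q) = 4q + 12(1−q) gives q = 2/9.
Hunter 1's expected payoff (from either row, since indifferent) is 11·2/9 + 10·7/9 = 92/9.

92/9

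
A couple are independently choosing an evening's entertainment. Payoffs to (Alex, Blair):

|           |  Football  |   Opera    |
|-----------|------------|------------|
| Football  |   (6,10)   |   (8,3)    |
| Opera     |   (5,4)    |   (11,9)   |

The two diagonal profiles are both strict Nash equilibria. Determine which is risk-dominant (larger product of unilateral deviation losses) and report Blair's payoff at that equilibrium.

At both Football: Alex loses 6 − 5 = 1 by deviating; Blair loses 10 − 3 = 7. Product = 1·7 = 7.
At both Opera: Alex loses 11 − 8 = 3 by deviating; Blair loses 9 − 4 = 5. Product = 3·5 = 15.
15 > 7, so both Opera is risk-dominant. Blair's payoff there is 9.

9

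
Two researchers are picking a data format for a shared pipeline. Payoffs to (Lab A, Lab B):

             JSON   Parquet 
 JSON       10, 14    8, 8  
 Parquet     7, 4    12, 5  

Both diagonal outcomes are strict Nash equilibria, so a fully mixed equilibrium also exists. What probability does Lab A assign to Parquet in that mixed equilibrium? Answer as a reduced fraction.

6/7

Lab A's mix p on JSON must make Lab B indifferent between JSON and Parquet.
Lab B's payoff from JSON: 14p + 4(1−p). From Parquet: 8p + 5(1−p).
Set equal: 6p = 1(1−p) → p = 1/7.
Probability on Parquet is 1 − 1/7 = 6/7.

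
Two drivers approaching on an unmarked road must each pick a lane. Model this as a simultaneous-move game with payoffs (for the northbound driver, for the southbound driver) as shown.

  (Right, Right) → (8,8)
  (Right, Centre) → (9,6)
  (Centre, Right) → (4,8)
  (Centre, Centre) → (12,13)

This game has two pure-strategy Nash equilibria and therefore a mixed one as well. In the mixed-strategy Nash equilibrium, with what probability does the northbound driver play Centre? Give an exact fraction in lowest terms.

2/7

The northbound driver's mix p on Right must make the southbound driver indifferent between Right and Centre.
The southbound driver's payoff from Right: 8p + 8(1−p). From Centre: 6p + 13(1−p).
Set equal: 2p = 5(1−p) → p = 5/7.
Probability on Centre is 1 − 5/7 = 2/7.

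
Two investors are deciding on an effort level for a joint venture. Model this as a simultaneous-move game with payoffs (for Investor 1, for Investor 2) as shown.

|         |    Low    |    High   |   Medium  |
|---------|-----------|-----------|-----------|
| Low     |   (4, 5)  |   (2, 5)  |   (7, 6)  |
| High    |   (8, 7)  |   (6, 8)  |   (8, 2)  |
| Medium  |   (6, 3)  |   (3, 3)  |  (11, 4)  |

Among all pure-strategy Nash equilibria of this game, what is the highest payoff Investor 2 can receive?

8

Both High is a pure NE (Investor 1: 6 ≥ 3; Investor 2: 8 ≥ 7). Investor 2 gets 8.
Both Medium is a pure NE (Investor 1: 11 ≥ 8; Investor 2: 4 ≥ 3). Investor 2 gets 4.
Every other cell has a profitable deviation for at least one player. Highest of {8, 4} is 8.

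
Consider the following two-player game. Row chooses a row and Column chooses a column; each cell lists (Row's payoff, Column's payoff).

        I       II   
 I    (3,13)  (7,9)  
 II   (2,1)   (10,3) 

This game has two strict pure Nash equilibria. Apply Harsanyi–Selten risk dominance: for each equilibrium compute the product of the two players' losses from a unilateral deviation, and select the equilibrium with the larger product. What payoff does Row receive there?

At both I: Row loses 3 − 2 = 1 by deviating; Column loses 13 − 9 = 4. Product = 1·4 = 4.
At both II: Row loses 10 − 7 = 3 by deviating; Column loses 3 − 1 = 2. Product = 3·2 = 6.
6 > 4, so both II is risk-dominant. Row's payoff there is 10.

10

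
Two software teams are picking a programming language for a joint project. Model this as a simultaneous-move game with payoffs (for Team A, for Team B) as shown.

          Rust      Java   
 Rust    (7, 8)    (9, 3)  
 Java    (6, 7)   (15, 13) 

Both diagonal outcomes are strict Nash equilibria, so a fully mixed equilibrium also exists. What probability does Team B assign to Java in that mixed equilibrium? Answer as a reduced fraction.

1/7

Team B's mix q on Rust must make Team A indifferent between Rust and Java.
Team A's payoff from Rust: 7q + 9(1−q). From Java: 6q + 15(1−q).
Set equal: 1q = 6(1−q) → q = 6/7.
Probability on Java is 1 − 6/7 = 1/7.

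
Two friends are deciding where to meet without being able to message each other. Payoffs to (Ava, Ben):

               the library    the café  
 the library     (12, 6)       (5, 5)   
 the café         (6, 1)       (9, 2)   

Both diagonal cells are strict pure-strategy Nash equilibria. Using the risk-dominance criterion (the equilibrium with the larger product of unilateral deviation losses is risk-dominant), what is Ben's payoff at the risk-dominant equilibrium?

6

At both the library: Ava loses 12 − 6 = 6 by deviating; Ben loses 6 − 5 = 1. Product = 6·1 = 6.
At both the café: Ava loses 9 − 5 = 4 by deviating; Ben loses 2 − 1 = 1. Product = 4·1 = 4.
6 > 4, so both the library is risk-dominant. Ben's payoff there is 6.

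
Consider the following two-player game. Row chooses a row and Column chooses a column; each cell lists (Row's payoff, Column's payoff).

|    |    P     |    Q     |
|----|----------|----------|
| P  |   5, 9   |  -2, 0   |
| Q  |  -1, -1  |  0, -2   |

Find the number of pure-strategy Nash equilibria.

1

Both P: Row gets 5 (best alternative -1); Column gets 9 (best alternative 0). Neither deviates — NE.
Both Q is not a NE: Column would switch to P (-1 > -2).
No other cell survives both best-response checks, so there is 1 pure NE.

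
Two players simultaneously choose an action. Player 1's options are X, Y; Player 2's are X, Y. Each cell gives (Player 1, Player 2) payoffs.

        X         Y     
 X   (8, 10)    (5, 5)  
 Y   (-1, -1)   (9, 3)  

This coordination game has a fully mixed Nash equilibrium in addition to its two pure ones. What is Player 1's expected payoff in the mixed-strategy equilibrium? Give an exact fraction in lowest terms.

77/13

Player 2 mixes with probability q on X, chosen so Player 1 is indifferent: 8q + 5(1−q) = (-1)q + 9(1−q) gives q = 4/13.
Player 1's expected payoff (from either row, since indifferent) is 8·4/13 + 5·9/13 = 77/13.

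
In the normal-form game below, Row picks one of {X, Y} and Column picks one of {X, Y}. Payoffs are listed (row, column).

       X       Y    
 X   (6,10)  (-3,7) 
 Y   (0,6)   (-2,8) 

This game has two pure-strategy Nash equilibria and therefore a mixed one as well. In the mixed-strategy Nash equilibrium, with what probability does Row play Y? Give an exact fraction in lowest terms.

3/5

Row's mix p on X must make Column indifferent between X and Y.
Column's payoff from X: 10p + 6(1−p). From Y: 7p + 8(1−p).
Set equal: 3p = 2(1−p) → p = 2/5.
Probability on Y is 1 − 2/5 = 3/5.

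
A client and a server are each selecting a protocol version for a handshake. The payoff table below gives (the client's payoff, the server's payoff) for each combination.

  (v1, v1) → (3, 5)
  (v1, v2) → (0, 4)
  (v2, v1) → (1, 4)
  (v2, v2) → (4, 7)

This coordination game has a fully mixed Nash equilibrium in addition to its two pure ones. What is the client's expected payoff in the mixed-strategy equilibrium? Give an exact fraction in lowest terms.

2

The server mixes with probability q on v1, chosen so the client is indifferent: 3q + 0(1−q) = 1q + 4(1−q) gives q = 2/3.
The client's expected payoff (from either row, since indifferent) is 3·2/3 + 0·1/3 = 2.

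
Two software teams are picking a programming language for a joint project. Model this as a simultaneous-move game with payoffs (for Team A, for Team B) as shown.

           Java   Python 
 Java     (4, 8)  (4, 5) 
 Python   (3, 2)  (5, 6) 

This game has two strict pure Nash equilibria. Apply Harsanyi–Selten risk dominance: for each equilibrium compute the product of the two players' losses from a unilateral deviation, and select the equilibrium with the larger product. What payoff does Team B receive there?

6

At both Java: Team A loses 4 − 3 = 1 by deviating; Team B loses 8 − 5 = 3. Product = 1·3 = 3.
At both Python: Team A loses 5 − 4 = 1 by deviating; Team B loses 6 − 2 = 4. Product = 1·4 = 4.
4 > 3, so both Python is risk-dominant. Team B's payoff there is 6.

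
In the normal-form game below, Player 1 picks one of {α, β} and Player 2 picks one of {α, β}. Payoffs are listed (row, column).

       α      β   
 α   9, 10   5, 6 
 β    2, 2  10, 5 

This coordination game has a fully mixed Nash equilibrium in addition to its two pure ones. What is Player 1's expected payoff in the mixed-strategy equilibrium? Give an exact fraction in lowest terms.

Player 2 mixes with probability q on α, chosen so Player 1 is indifferent: 9q + 5(1−q) = 2q + 10(1−q) gives q = 5/12.
Player 1's expected payoff (from either row, since indifferent) is 9·5/12 + 5·7/12 = 20/3.

20/3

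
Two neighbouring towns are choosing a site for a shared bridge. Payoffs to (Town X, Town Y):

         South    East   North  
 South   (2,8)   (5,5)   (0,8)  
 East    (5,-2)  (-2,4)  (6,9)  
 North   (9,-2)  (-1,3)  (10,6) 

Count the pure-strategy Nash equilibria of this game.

1

Both North: Town X gets 10 (best alternative 6); Town Y gets 6 (best alternative 3). Neither deviates — NE.
Both South is not a NE: Town X would switch to North (9 > 2).
No other cell survives both best-response checks, so there is 1 pure NE.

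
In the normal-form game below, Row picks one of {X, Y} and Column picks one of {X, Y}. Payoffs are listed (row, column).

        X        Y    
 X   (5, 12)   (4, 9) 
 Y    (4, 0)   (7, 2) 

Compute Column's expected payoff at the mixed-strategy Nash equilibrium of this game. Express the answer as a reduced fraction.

24/5

Row mixes with probability p on X, chosen so Column is indifferent: 12p + 0(1−p) = 9p + 2(1−p) gives p = 2/5.
Column's expected payoff is 12·2/5 + 0·3/5 = 24/5.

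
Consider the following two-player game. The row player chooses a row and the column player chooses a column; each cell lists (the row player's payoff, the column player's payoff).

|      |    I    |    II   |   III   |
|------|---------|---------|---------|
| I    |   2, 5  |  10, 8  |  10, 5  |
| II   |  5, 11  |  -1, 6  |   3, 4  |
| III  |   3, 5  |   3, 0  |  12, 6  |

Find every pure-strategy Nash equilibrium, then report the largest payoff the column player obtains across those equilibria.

(I, II) is a pure NE (the row player: 10 ≥ 3; the column player: 8 ≥ 5). The column player gets 8.
(II, I) is a pure NE (the row player: 5 ≥ 3; the column player: 11 ≥ 6). The column player gets 11.
Both III is a pure NE (the row player: 12 ≥ 10; the column player: 6 ≥ 5). The column player gets 6.
Every other cell has a profitable deviation for at least one player. Highest of {8, 11, 6} is 11.

11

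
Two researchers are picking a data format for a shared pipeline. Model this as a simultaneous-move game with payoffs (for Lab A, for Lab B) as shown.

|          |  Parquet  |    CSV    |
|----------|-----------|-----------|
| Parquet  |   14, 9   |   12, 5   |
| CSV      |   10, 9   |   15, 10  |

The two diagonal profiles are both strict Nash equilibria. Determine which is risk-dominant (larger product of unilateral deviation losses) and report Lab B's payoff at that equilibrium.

9

At both Parquet: Lab A loses 14 − 10 = 4 by deviating; Lab B loses 9 − 5 = 4. Product = 4·4 = 16.
At both CSV: Lab A loses 15 − 12 = 3 by deviating; Lab B loses 10 − 9 = 1. Product = 3·1 = 3.
16 > 3, so both Parquet is risk-dominant. Lab B's payoff there is 9.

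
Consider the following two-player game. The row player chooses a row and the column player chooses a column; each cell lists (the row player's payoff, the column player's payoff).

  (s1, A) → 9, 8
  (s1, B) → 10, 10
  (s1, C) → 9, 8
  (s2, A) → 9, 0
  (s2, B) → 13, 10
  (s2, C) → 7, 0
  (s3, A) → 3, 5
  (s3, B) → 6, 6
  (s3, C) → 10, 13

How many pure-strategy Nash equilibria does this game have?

(s2, B): the row player gets 13 (best alternative 10); the column player gets 10 (best alternative 0). Neither deviates — NE.
(s3, C): the row player gets 10 (best alternative 9); the column player gets 13 (best alternative 6). Neither deviates — NE.
(s1, A) is not a NE: the column player would switch to B (10 > 8).
No other cell survives both best-response checks, so there are 2 pure NE.

2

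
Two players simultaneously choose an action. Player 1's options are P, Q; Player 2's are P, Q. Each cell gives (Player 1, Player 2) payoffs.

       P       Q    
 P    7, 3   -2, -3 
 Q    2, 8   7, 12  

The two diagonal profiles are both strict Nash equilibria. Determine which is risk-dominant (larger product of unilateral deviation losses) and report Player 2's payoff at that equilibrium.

12

At both P: Player 1 loses 7 − 2 = 5 by deviating; Player 2 loses 3 − (-3) = 6. Product = 5·6 = 30.
At both Q: Player 1 loses 7 − (-2) = 9 by deviating; Player 2 loses 12 − 8 = 4. Product = 9·4 = 36.
36 > 30, so both Q is risk-dominant. Player 2's payoff there is 12.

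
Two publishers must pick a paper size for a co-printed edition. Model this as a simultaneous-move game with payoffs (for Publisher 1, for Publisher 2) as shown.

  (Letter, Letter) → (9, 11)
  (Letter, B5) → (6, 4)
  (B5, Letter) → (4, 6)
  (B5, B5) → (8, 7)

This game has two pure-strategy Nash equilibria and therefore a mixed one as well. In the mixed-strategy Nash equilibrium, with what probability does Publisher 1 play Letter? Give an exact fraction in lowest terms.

Publisher 1's mix p on Letter must make Publisher 2 indifferent between Letter and B5.
Publisher 2's payoff from Letter: 11p + 6(1−p). From B5: 4p + 7(1−p).
Set equal: 7p = 1(1−p) → p = 1/8.

1/8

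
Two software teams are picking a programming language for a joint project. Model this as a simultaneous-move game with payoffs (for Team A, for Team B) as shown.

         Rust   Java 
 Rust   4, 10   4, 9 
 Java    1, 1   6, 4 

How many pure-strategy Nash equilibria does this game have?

Both Rust: Team A gets 4 (best alternative 1); Team B gets 10 (best alternative 9). Neither deviates — NE.
Both Java: Team A gets 6 (best alternative 4); Team B gets 4 (best alternative 1). Neither deviates — NE.
(Rust, Java) is not a NE: Team A would switch to Java (6 > 4).
No other cell survives both best-response checks, so there are 2 pure NE.

2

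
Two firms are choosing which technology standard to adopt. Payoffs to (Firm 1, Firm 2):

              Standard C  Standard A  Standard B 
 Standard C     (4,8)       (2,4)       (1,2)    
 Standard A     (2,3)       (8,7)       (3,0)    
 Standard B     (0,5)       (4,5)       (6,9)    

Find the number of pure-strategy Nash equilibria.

Both Standard C: Firm 1 gets 4 (best alternative 2); Firm 2 gets 8 (best alternative 4). Neither deviates — NE.
Both Standard A: Firm 1 gets 8 (best alternative 4); Firm 2 gets 7 (best alternative 3). Neither deviates — NE.
Both Standard B: Firm 1 gets 6 (best alternative 3); Firm 2 gets 9 (best alternative 5). Neither deviates — NE.
(Standard C, Standard B) is not a NE: Firm 1 would switch to Standard B (6 > 1).
No other cell survives both best-response checks, so there are 3 pure NE.

3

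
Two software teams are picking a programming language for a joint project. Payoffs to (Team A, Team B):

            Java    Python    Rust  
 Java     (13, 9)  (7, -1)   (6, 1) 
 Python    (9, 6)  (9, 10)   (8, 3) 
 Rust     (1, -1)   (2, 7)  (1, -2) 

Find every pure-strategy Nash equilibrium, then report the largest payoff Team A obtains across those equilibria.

Both Java is a pure NE (Team A: 13 ≥ 9; Team B: 9 ≥ 1). Team A gets 13.
Both Python is a pure NE (Team A: 9 ≥ 7; Team B: 10 ≥ 6). Team A gets 9.
Every other cell has a profitable deviation for at least one player. Highest of {13, 9} is 13.

13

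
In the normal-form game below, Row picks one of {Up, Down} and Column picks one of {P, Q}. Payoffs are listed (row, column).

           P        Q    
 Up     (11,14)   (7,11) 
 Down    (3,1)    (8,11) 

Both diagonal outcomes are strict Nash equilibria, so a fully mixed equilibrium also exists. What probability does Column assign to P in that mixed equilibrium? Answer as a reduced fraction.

Column's mix q on P must make Row indifferent between Up and Down.
Row's payoff from Up: 11q + 7(1−q). From Down: 3q + 8(1−q).
Set equal: 8q = 1(1−q) → q = 1/9.

1/9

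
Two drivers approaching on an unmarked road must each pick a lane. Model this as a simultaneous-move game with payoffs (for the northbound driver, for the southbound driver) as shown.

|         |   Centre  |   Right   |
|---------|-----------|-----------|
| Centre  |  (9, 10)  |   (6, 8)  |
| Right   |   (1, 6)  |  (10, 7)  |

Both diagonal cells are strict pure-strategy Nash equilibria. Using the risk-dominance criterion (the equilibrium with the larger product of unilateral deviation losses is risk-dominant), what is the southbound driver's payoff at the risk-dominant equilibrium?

At both Centre: the northbound driver loses 9 − 1 = 8 by deviating; the southbound driver loses 10 − 8 = 2. Product = 8·2 = 16.
At both Right: the northbound driver loses 10 − 6 = 4 by deviating; the southbound driver loses 7 − 6 = 1. Product = 4·1 = 4.
16 > 4, so both Centre is risk-dominant. The southbound driver's payoff there is 10.

10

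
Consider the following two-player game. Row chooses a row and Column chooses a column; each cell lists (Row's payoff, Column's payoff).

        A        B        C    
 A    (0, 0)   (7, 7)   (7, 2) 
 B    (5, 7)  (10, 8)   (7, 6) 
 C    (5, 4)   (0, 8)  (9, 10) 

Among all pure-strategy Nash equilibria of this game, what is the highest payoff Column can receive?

10

Both B is a pure NE (Row: 10 ≥ 7; Column: 8 ≥ 7). Column gets 8.
Both C is a pure NE (Row: 9 ≥ 7; Column: 10 ≥ 8). Column gets 10.
Every other cell has a profitable deviation for at least one player. Highest of {8, 10} is 10.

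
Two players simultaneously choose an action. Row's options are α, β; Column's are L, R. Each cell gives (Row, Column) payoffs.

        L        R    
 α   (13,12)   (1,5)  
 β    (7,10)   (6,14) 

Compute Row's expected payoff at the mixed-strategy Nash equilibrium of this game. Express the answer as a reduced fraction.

Column mixes with probability q on L, chosen so Row is indifferent: 13q + 1(1−q) = 7q + 6(1−q) gives q = 5/11.
Row's expected payoff (from either row, since indifferent) is 13·5/11 + 1·6/11 = 71/11.

71/11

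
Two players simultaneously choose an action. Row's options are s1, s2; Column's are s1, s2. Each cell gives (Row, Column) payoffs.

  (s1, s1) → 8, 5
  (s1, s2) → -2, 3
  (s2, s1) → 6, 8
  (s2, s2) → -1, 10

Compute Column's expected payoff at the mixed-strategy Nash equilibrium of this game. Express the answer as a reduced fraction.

Row mixes with probability p on s1, chosen so Column is indifferent: 5p + 8(1−p) = 3p + 10(1−p) gives p = 1/2.
Column's expected payoff is 5·1/2 + 8·1/2 = 13/2.

13/2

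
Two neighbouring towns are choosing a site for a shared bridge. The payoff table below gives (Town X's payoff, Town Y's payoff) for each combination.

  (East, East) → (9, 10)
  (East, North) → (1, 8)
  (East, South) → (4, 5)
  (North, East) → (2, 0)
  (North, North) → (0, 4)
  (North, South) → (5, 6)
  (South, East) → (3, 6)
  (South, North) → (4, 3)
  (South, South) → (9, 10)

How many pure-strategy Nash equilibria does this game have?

2

Both East: Town X gets 9 (best alternative 3); Town Y gets 10 (best alternative 8). Neither deviates — NE.
Both South: Town X gets 9 (best alternative 5); Town Y gets 10 (best alternative 6). Neither deviates — NE.
Both North is not a NE: Town X would switch to South (4 > 0).
No other cell survives both best-response checks, so there are 2 pure NE.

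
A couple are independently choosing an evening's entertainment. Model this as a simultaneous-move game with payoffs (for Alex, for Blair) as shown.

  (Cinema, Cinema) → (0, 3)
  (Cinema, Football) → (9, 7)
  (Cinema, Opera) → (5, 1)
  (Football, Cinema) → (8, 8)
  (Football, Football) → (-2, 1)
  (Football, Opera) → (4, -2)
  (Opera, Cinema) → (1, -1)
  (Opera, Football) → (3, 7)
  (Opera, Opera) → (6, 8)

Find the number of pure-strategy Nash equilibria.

3

(Cinema, Football): Alex gets 9 (best alternative 3); Blair gets 7 (best alternative 3). Neither deviates — NE.
(Football, Cinema): Alex gets 8 (best alternative 1); Blair gets 8 (best alternative 1). Neither deviates — NE.
Both Opera: Alex gets 6 (best alternative 5); Blair gets 8 (best alternative 7). Neither deviates — NE.
Both Cinema is not a NE: Alex would switch to Football (8 > 0).
No other cell survives both best-response checks, so there are 3 pure NE.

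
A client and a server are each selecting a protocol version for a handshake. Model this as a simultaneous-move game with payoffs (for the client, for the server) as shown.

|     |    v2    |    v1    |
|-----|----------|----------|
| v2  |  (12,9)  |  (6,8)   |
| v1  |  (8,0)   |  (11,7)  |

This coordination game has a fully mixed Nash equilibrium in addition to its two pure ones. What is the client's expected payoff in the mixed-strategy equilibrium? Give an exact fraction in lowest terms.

The server mixes with probability q on v2, chosen so the client is indifferent: 12q + 6(1−q) = 8q + 11(1−q) gives q = 5/9.
The client's expected payoff (from either row, since indifferent) is 12·5/9 + 6·4/9 = 28/3.

28/3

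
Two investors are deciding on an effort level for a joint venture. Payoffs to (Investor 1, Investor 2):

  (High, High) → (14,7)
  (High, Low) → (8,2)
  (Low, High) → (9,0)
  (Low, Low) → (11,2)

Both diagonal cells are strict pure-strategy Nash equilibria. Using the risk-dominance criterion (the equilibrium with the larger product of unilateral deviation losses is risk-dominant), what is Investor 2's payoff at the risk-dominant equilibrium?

At both High: Investor 1 loses 14 − 9 = 5 by deviating; Investor 2 loses 7 − 2 = 5. Product = 5·5 = 25.
At both Low: Investor 1 loses 11 − 8 = 3 by deviating; Investor 2 loses 2 − 0 = 2. Product = 3·2 = 6.
25 > 6, so both High is risk-dominant. Investor 2's payoff there is 7.

7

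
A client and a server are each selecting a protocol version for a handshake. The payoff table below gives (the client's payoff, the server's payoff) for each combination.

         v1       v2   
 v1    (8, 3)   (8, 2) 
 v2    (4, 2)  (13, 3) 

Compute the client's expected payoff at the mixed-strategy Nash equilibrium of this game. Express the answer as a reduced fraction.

8

The server mixes with probability q on v1, chosen so the client is indifferent: 8q + 8(1−q) = 4q + 13(1−q) gives q = 5/9.
The client's expected payoff (from either row, since indifferent) is 8·5/9 + 8·4/9 = 8.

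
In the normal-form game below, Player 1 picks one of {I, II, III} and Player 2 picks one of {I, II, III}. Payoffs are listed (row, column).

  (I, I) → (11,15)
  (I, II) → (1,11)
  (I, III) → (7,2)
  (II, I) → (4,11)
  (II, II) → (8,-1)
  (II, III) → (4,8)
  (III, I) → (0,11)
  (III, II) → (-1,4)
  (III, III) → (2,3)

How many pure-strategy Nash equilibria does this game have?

Both I: Player 1 gets 11 (best alternative 4); Player 2 gets 15 (best alternative 11). Neither deviates — NE.
Both III is not a NE: Player 1 would switch to I (7 > 2).
No other cell survives both best-response checks, so there is 1 pure NE.

1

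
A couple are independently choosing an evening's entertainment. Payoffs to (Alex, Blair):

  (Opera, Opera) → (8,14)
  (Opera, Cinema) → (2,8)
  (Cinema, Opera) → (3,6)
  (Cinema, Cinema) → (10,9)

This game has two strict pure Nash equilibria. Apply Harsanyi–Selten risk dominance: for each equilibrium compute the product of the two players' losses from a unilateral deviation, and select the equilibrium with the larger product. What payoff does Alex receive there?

At both Opera: Alex loses 8 − 3 = 5 by deviating; Blair loses 14 − 8 = 6. Product = 5·6 = 30.
At both Cinema: Alex loses 10 − 2 = 8 by deviating; Blair loses 9 − 6 = 3. Product = 8·3 = 24.
30 > 24, so both Opera is risk-dominant. Alex's payoff there is 8.

8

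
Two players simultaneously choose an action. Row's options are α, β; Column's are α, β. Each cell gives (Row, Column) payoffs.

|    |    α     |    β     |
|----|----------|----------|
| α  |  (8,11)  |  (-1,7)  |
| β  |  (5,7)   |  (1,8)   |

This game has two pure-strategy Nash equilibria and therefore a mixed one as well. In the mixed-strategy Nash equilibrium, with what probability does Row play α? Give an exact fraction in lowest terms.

1/5

Row's mix p on α must make Column indifferent between α and β.
Column's payoff from α: 11p + 7(1−p). From β: 7p + 8(1−p).
Set equal: 4p = 1(1−p) → p = 1/5.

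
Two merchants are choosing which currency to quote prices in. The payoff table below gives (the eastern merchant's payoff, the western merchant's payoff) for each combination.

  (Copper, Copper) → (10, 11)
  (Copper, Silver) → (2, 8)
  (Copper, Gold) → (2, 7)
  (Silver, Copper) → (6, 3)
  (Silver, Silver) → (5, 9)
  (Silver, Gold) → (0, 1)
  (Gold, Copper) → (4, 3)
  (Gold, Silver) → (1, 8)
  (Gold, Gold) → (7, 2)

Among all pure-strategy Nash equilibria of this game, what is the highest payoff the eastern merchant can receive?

10

Both Copper is a pure NE (the eastern merchant: 10 ≥ 6; the western merchant: 11 ≥ 8). The eastern merchant gets 10.
Both Silver is a pure NE (the eastern merchant: 5 ≥ 2; the western merchant: 9 ≥ 3). The eastern merchant gets 5.
Every other cell has a profitable deviation for at least one player. Highest of {10, 5} is 10.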